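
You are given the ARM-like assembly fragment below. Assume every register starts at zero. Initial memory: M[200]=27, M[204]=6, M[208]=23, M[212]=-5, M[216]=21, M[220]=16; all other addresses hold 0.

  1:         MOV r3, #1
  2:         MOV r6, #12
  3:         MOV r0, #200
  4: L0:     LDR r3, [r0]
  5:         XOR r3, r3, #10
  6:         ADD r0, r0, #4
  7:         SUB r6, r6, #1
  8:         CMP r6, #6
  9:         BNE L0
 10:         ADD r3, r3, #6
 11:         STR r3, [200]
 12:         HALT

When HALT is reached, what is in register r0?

224

r3=1
r6=12
r0=200
r3=M[200]=27
r3=27^10=17
r0=200+4=204
r6=12-1=11
CMP r6, #6  (cmp 11,6)
BNE L0: taken
r3=M[204]=6
r3=6^10=12
r0=204+4=208
r6=11-1=10
CMP r6, #6  (cmp 10,6)
BNE L0: taken
r3=M[208]=23
r3=23^10=29
r0=208+4=212
r6=10-1=9
CMP r6, #6  (cmp 9,6)
BNE L0: taken
r3=M[212]=-5
r3=(-5)^10=-15
r0=212+4=216
r6=9-1=8
CMP r6, #6  (cmp 8,6)
BNE L0: taken
r3=M[216]=21
r3=21^10=31
r0=216+4=220
r6=8-1=7
CMP r6, #6  (cmp 7,6)
BNE L0: taken
r3=M[220]=16
r3=16^10=26
r0=220+4=224
r6=7-1=6
CMP r6, #6  (cmp 6,6)
BNE L0: not taken
r3=26+6=32
STR r3, [200] → M[200]=32
halt.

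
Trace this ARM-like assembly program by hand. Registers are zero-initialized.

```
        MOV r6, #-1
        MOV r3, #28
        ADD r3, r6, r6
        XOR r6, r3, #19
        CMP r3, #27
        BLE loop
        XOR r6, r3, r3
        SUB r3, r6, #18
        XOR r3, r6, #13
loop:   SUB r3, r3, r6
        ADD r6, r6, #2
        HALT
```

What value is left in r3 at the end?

17

r6=-1
r3=28
r3=(-1)+(-1)=-2
r6=(-2)^19=-19
CMP r3, #27  (cmp -2,27)
BLE loop: taken
r3=(-2)-(-19)=17
r6=(-19)+2=-17
halt.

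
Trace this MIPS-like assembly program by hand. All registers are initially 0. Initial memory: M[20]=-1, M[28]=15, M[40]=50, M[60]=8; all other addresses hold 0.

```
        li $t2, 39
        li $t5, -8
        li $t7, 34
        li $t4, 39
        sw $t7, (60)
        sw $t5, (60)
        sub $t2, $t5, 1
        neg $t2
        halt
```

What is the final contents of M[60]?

$t2=39
$t5=-8
$t7=34
$t4=39
sw $t7, (60) → M[60]=34
sw $t5, (60) → M[60]=-8
$t2=(-8)-1=-9
$t2=-(-9)=9
halt.

-8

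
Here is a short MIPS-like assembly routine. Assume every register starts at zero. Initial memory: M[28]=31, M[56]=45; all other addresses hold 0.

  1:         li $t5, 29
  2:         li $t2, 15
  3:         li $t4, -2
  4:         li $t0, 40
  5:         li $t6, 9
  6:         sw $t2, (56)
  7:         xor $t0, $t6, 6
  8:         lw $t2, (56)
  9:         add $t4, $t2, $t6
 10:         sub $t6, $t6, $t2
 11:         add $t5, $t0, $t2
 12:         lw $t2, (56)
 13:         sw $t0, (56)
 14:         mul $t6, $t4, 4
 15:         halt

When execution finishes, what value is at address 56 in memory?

$t5=29
$t2=15
$t4=-2
$t0=40
$t6=9
sw $t2, (56) → M[56]=15
$t0=9^6=15
$t2=M[56]=15
$t4=15+9=24
$t6=9-15=-6
$t5=15+15=30
$t2=M[56]=15
sw $t0, (56) → M[56]=15
$t6=24*4=96
halt.

15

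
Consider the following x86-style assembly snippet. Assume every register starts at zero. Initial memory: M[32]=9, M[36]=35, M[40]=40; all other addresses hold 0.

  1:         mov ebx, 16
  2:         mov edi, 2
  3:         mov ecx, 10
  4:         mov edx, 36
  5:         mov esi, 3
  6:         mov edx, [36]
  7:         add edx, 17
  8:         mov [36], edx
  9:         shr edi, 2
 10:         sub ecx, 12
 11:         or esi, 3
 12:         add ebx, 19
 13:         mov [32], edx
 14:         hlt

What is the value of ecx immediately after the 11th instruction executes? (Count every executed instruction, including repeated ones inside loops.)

mov ebx, 16 → ebx=16
mov edi, 2 → edi=2
mov ecx, 10 → ecx=10
mov edx, 36 → edx=36
mov esi, 3 → esi=3
mov edx, [36] → edx=M[36]=35
add edx, 17 → edx=35+17=52
mov [36], edx → M[36]=52
shr edi, 2 → edi=2>>2=0
sub ecx, 12 → ecx=10-12=-2
or esi, 3 → esi=3|3=3
After step 11: ecx = -2.

-2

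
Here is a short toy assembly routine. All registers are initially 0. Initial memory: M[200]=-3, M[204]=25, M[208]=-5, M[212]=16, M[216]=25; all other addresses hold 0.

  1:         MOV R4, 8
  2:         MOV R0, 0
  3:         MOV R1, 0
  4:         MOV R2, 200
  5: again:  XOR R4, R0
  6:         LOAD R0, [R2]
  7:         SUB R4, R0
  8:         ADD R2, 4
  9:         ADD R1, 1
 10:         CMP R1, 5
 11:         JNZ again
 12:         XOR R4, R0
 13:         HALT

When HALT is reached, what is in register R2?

after MOV R4, 8: R4=8
after MOV R0, 0: R0=0
after MOV R1, 0: R1=0
after MOV R2, 200: R2=200
after XOR R4, R0: R4=8^0=8
after LOAD R0, [R2]: R0=M[200]=-3
after SUB R4, R0: R4=8-(-3)=11
after ADD R2, 4: R2=200+4=204
after ADD R1, 1: R1=0+1=1
CMP R1, 5  (cmp 1,5)
JNZ again: taken
after XOR R4, R0: R4=11^(-3)=-10
after LOAD R0, [R2]: R0=M[204]=25
after SUB R4, R0: R4=(-10)-25=-35
after ADD R2, 4: R2=204+4=208
after ADD R1, 1: R1=1+1=2
CMP R1, 5  (cmp 2,5)
JNZ again: taken
after XOR R4, R0: R4=(-35)^25=-60
after LOAD R0, [R2]: R0=M[208]=-5
after SUB R4, R0: R4=(-60)-(-5)=-55
after ADD R2, 4: R2=208+4=212
after ADD R1, 1: R1=2+1=3
CMP R1, 5  (cmp 3,5)
JNZ again: taken
after XOR R4, R0: R4=(-55)^(-5)=50
after LOAD R0, [R2]: R0=M[212]=16
after SUB R4, R0: R4=50-16=34
after ADD R2, 4: R2=212+4=216
after ADD R1, 1: R1=3+1=4
CMP R1, 5  (cmp 4,5)
JNZ again: taken
after XOR R4, R0: R4=34^16=50
after LOAD R0, [R2]: R0=M[216]=25
after SUB R4, R0: R4=50-25=25
after ADD R2, 4: R2=216+4=220
after ADD R1, 1: R1=4+1=5
CMP R1, 5  (cmp 5,5)
JNZ again: not taken
after XOR R4, R0: R4=25^25=0
halt.

220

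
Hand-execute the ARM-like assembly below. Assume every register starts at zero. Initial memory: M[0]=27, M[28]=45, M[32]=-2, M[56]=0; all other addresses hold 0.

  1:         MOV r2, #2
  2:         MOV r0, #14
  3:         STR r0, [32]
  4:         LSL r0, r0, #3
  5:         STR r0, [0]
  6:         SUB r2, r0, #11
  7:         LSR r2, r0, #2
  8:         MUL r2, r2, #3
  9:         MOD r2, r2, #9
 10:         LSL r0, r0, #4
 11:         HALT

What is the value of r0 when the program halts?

1792

after MOV r2, #2: r2=2
after MOV r0, #14: r0=14
STR r0, [32] → M[32]=14
after LSL r0, r0, #3: r0=14<<3=112
STR r0, [0] → M[0]=112
after SUB r2, r0, #11: r2=112-11=101
after LSR r2, r0, #2: r2=112>>2=28
after MUL r2, r2, #3: r2=28*3=84
after MOD r2, r2, #9: r2=84%9=3
after LSL r0, r0, #4: r0=112<<4=1792
halt.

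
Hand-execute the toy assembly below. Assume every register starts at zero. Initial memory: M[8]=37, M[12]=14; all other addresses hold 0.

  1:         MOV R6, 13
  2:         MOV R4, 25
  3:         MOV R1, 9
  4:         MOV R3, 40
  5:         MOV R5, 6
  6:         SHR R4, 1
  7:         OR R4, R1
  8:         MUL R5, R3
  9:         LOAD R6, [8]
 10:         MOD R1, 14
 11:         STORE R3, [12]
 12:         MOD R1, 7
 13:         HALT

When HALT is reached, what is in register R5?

240

R6=13
R4=25
R1=9
R3=40
R5=6
R4=25>>1=12
R4=12|9=13
R5=6*40=240
R6=M[8]=37
R1=9%14=9
STORE R3, [12] → M[12]=40
R1=9%7=2
halt.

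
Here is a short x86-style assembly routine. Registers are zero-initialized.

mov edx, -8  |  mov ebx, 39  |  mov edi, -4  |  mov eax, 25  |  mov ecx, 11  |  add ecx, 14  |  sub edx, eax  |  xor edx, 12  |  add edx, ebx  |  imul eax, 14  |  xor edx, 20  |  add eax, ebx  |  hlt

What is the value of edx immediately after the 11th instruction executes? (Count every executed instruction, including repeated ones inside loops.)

-18

mov edx, -8 → edx=-8
mov ebx, 39 → ebx=39
mov edi, -4 → edi=-4
mov eax, 25 → eax=25
mov ecx, 11 → ecx=11
add ecx, 14 → ecx=11+14=25
sub edx, eax → edx=(-8)-25=-33
xor edx, 12 → edx=(-33)^12=-45
add edx, ebx → edx=(-45)+39=-6
imul eax, 14 → eax=25*14=350
xor edx, 20 → edx=(-6)^20=-18
After step 11: edx = -18.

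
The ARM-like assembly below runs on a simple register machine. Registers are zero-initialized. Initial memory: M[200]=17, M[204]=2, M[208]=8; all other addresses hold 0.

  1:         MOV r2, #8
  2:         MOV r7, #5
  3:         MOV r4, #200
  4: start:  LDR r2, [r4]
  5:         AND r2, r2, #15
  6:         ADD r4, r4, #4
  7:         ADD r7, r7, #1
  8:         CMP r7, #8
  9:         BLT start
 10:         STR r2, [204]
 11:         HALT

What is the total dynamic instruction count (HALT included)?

r2=8
r7=5
r4=200
r2=M[200]=17
r2=17&15=1
r4=200+4=204
r7=5+1=6
CMP r7, #8  (cmp 6,8)
BLT start: taken
r2=M[204]=2
r2=2&15=2
r4=204+4=208
r7=6+1=7
CMP r7, #8  (cmp 7,8)
BLT start: taken
r2=M[208]=8
r2=8&15=8
r4=208+4=212
r7=7+1=8
CMP r7, #8  (cmp 8,8)
BLT start: not taken
STR r2, [204] → M[204]=8
halt.
Total executed instructions: 23.

23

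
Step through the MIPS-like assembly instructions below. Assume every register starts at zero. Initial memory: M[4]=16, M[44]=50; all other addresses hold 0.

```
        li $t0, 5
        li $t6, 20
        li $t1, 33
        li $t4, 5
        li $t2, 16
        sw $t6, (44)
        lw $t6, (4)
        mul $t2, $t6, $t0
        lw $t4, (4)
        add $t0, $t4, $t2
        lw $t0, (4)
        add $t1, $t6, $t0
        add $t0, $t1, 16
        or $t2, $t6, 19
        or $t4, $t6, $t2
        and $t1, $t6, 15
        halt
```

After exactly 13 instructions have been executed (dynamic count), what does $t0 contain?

$t0=5
$t6=20
$t1=33
$t4=5
$t2=16
sw $t6, (44) → M[44]=20
$t6=M[4]=16
$t2=16*5=80
$t4=M[4]=16
$t0=16+80=96
$t0=M[4]=16
$t1=16+16=32
$t0=32+16=48
After step 13: $t0 = 48.

48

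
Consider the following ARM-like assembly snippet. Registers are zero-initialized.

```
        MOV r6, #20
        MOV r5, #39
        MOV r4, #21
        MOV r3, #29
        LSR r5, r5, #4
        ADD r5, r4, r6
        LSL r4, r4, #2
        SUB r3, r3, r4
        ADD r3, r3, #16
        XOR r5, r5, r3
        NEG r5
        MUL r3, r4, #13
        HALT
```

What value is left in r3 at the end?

r6=20
r5=39
r4=21
r3=29
r5=39>>4=2
r5=21+20=41
r4=21<<2=84
r3=29-84=-55
r3=(-55)+16=-39
r5=41^(-39)=-16
r5=-(-16)=16
r3=84*13=1092
halt.

1092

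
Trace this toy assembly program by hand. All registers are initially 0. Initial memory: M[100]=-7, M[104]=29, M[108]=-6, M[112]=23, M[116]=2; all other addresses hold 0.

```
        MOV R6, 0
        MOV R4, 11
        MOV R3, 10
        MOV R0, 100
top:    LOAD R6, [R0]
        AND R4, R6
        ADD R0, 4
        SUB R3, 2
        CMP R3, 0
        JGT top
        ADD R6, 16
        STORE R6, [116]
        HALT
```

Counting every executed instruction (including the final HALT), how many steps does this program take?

37

R6=0
R4=11
R3=10
R0=100
R6=M[100]=-7
R4=11&(-7)=9
R0=100+4=104
R3=10-2=8
CMP R3, 0  (cmp 8,0)
JGT top: taken
R6=M[104]=29
R4=9&29=9
R0=104+4=108
R3=8-2=6
CMP R3, 0  (cmp 6,0)
JGT top: taken
R6=M[108]=-6
R4=9&(-6)=8
R0=108+4=112
R3=6-2=4
CMP R3, 0  (cmp 4,0)
JGT top: taken
R6=M[112]=23
R4=8&23=0
R0=112+4=116
R3=4-2=2
CMP R3, 0  (cmp 2,0)
JGT top: taken
R6=M[116]=2
R4=0&2=0
R0=116+4=120
R3=2-2=0
CMP R3, 0  (cmp 0,0)
JGT top: not taken
R6=2+16=18
STORE R6, [116] → M[116]=18
halt.
Total executed instructions: 37.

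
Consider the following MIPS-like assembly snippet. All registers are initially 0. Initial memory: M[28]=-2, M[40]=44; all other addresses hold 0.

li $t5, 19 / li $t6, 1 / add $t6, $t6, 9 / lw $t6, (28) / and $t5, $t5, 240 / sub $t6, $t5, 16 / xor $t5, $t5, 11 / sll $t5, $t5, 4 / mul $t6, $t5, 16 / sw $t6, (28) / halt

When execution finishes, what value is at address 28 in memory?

6912

$t5=19
$t6=1
$t6=1+9=10
$t6=M[28]=-2
$t5=19&240=16
$t6=16-16=0
$t5=16^11=27
$t5=27<<4=432
$t6=432*16=6912
sw $t6, (28) → M[28]=6912
halt.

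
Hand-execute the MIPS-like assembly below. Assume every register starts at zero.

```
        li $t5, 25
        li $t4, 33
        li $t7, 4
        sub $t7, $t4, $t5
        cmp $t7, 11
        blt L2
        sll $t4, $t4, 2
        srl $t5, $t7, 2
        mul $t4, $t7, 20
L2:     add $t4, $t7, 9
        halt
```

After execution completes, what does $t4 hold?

li $t5, 25 → $t5=25
li $t4, 33 → $t4=33
li $t7, 4 → $t7=4
sub $t7, $t4, $t5 → $t7=33-25=8
cmp $t7, 11  (cmp 8,11)
blt L2: taken
add $t4, $t7, 9 → $t4=8+9=17
halt.

17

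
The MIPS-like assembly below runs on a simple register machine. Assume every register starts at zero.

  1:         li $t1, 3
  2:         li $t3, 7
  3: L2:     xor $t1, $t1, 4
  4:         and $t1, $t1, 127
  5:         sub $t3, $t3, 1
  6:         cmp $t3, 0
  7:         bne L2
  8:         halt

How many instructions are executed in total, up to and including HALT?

38

after li $t1, 3: $t1=3
after li $t3, 7: $t3=7
after xor $t1, $t1, 4: $t1=3^4=7
after and $t1, $t1, 127: $t1=7&127=7
after sub $t3, $t3, 1: $t3=7-1=6
cmp $t3, 0  (cmp 6,0)
bne L2: taken
after xor $t1, $t1, 4: $t1=7^4=3
after and $t1, $t1, 127: $t1=3&127=3
after sub $t3, $t3, 1: $t3=6-1=5
cmp $t3, 0  (cmp 5,0)
bne L2: taken
after xor $t1, $t1, 4: $t1=3^4=7
after and $t1, $t1, 127: $t1=7&127=7
after sub $t3, $t3, 1: $t3=5-1=4
cmp $t3, 0  (cmp 4,0)
bne L2: taken
after xor $t1, $t1, 4: $t1=7^4=3
after and $t1, $t1, 127: $t1=3&127=3
after sub $t3, $t3, 1: $t3=4-1=3
cmp $t3, 0  (cmp 3,0)
bne L2: taken
after xor $t1, $t1, 4: $t1=3^4=7
after and $t1, $t1, 127: $t1=7&127=7
after sub $t3, $t3, 1: $t3=3-1=2
cmp $t3, 0  (cmp 2,0)
bne L2: taken
after xor $t1, $t1, 4: $t1=7^4=3
after and $t1, $t1, 127: $t1=3&127=3
after sub $t3, $t3, 1: $t3=2-1=1
cmp $t3, 0  (cmp 1,0)
bne L2: taken
after xor $t1, $t1, 4: $t1=3^4=7
after and $t1, $t1, 127: $t1=7&127=7
after sub $t3, $t3, 1: $t3=1-1=0
cmp $t3, 0  (cmp 0,0)
bne L2: not taken
halt.
Total executed instructions: 38.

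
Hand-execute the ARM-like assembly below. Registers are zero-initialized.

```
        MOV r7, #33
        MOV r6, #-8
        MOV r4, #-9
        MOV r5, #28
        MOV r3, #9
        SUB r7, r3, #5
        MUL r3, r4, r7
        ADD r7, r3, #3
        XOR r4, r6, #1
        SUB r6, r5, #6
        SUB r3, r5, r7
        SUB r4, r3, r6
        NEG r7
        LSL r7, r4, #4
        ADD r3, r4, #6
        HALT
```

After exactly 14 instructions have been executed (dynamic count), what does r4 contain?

39

after MOV r7, #33: r7=33
after MOV r6, #-8: r6=-8
after MOV r4, #-9: r4=-9
after MOV r5, #28: r5=28
after MOV r3, #9: r3=9
after SUB r7, r3, #5: r7=9-5=4
after MUL r3, r4, r7: r3=(-9)*4=-36
after ADD r7, r3, #3: r7=(-36)+3=-33
after XOR r4, r6, #1: r4=(-8)^1=-7
after SUB r6, r5, #6: r6=28-6=22
after SUB r3, r5, r7: r3=28-(-33)=61
after SUB r4, r3, r6: r4=61-22=39
after NEG r7: r7=-(-33)=33
after LSL r7, r4, #4: r7=39<<4=624
After step 14: r4 = 39.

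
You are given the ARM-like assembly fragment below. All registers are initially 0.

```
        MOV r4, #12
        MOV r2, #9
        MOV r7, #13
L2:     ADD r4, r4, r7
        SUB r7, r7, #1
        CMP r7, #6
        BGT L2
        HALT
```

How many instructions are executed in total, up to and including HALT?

r4=12
r2=9
r7=13
r4=12+13=25
r7=13-1=12
CMP r7, #6  (cmp 12,6)
BGT L2: taken
r4=25+12=37
r7=12-1=11
CMP r7, #6  (cmp 11,6)
BGT L2: taken
r4=37+11=48
r7=11-1=10
CMP r7, #6  (cmp 10,6)
BGT L2: taken
r4=48+10=58
r7=10-1=9
CMP r7, #6  (cmp 9,6)
BGT L2: taken
r4=58+9=67
r7=9-1=8
CMP r7, #6  (cmp 8,6)
BGT L2: taken
r4=67+8=75
r7=8-1=7
CMP r7, #6  (cmp 7,6)
BGT L2: taken
r4=75+7=82
r7=7-1=6
CMP r7, #6  (cmp 6,6)
BGT L2: not taken
halt.
Total executed instructions: 32.

32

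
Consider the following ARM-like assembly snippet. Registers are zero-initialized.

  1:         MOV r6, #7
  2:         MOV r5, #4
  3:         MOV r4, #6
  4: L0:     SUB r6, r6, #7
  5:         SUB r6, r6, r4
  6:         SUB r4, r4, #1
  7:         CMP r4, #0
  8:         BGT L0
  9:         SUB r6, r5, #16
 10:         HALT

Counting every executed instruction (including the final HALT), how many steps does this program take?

r6=7
r5=4
r4=6
r6=7-7=0
r6=0-6=-6
r4=6-1=5
CMP r4, #0  (cmp 5,0)
BGT L0: taken
r6=(-6)-7=-13
r6=(-13)-5=-18
r4=5-1=4
CMP r4, #0  (cmp 4,0)
BGT L0: taken
r6=(-18)-7=-25
r6=(-25)-4=-29
r4=4-1=3
CMP r4, #0  (cmp 3,0)
BGT L0: taken
r6=(-29)-7=-36
r6=(-36)-3=-39
r4=3-1=2
CMP r4, #0  (cmp 2,0)
BGT L0: taken
r6=(-39)-7=-46
r6=(-46)-2=-48
r4=2-1=1
CMP r4, #0  (cmp 1,0)
BGT L0: taken
r6=(-48)-7=-55
r6=(-55)-1=-56
r4=1-1=0
CMP r4, #0  (cmp 0,0)
BGT L0: not taken
r6=4-16=-12
halt.
Total executed instructions: 35.

35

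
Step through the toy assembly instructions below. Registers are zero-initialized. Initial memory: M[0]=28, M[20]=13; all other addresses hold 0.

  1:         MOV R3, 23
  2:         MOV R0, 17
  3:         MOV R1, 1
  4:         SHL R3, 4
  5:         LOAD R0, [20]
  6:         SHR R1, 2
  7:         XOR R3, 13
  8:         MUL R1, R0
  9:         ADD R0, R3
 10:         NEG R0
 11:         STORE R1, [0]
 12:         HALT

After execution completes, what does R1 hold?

0

MOV R3, 23 → R3=23
MOV R0, 17 → R0=17
MOV R1, 1 → R1=1
SHL R3, 4 → R3=23<<4=368
LOAD R0, [20] → R0=M[20]=13
SHR R1, 2 → R1=1>>2=0
XOR R3, 13 → R3=368^13=381
MUL R1, R0 → R1=0*13=0
ADD R0, R3 → R0=13+381=394
NEG R0 → R0=-(394)=-394
STORE R1, [0] → M[0]=0
halt.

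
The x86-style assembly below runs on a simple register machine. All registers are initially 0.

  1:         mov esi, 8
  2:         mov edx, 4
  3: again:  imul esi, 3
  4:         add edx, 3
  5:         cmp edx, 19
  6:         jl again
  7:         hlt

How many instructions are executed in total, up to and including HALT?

23

esi=8
edx=4
esi=8*3=24
edx=4+3=7
cmp edx, 19  (cmp 7,19)
jl again: taken
esi=24*3=72
edx=7+3=10
cmp edx, 19  (cmp 10,19)
jl again: taken
esi=72*3=216
edx=10+3=13
cmp edx, 19  (cmp 13,19)
jl again: taken
esi=216*3=648
edx=13+3=16
cmp edx, 19  (cmp 16,19)
jl again: taken
esi=648*3=1944
edx=16+3=19
cmp edx, 19  (cmp 19,19)
jl again: not taken
halt.
Total executed instructions: 23.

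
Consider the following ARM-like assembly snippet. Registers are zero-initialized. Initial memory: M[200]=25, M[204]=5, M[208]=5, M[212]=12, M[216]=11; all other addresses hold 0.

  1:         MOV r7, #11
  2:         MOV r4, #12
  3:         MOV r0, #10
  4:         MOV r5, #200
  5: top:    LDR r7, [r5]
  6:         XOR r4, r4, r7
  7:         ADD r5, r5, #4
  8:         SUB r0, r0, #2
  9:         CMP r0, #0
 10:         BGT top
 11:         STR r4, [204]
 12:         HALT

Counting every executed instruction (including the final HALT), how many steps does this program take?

36

r7=11
r4=12
r0=10
r5=200
r7=M[200]=25
r4=12^25=21
r5=200+4=204
r0=10-2=8
CMP r0, #0  (cmp 8,0)
BGT top: taken
r7=M[204]=5
r4=21^5=16
r5=204+4=208
r0=8-2=6
CMP r0, #0  (cmp 6,0)
BGT top: taken
r7=M[208]=5
r4=16^5=21
r5=208+4=212
r0=6-2=4
CMP r0, #0  (cmp 4,0)
BGT top: taken
r7=M[212]=12
r4=21^12=25
r5=212+4=216
r0=4-2=2
CMP r0, #0  (cmp 2,0)
BGT top: taken
r7=M[216]=11
r4=25^11=18
r5=216+4=220
r0=2-2=0
CMP r0, #0  (cmp 0,0)
BGT top: not taken
STR r4, [204] → M[204]=18
halt.
Total executed instructions: 36.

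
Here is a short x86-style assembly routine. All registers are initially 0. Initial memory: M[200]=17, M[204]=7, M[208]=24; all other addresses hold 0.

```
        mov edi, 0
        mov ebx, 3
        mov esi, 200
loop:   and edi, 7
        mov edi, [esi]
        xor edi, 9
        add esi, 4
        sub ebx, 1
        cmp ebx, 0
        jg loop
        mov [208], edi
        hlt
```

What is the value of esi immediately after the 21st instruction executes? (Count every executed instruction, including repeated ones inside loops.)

edi=0
ebx=3
esi=200
edi=0&7=0
edi=M[200]=17
edi=17^9=24
esi=200+4=204
ebx=3-1=2
cmp ebx, 0  (cmp 2,0)
jg loop: taken
edi=24&7=0
edi=M[204]=7
edi=7^9=14
esi=204+4=208
ebx=2-1=1
cmp ebx, 0  (cmp 1,0)
jg loop: taken
edi=14&7=6
edi=M[208]=24
edi=24^9=17
esi=208+4=212
After step 21: esi = 212.

212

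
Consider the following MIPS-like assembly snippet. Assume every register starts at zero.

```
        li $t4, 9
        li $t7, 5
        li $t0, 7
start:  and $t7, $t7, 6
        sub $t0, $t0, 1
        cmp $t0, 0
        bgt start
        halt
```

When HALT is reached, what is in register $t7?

li $t4, 9 → $t4=9
li $t7, 5 → $t7=5
li $t0, 7 → $t0=7
and $t7, $t7, 6 → $t7=5&6=4
sub $t0, $t0, 1 → $t0=7-1=6
cmp $t0, 0  (cmp 6,0)
bgt start: taken
and $t7, $t7, 6 → $t7=4&6=4
sub $t0, $t0, 1 → $t0=6-1=5
cmp $t0, 0  (cmp 5,0)
bgt start: taken
and $t7, $t7, 6 → $t7=4&6=4
sub $t0, $t0, 1 → $t0=5-1=4
cmp $t0, 0  (cmp 4,0)
bgt start: taken
and $t7, $t7, 6 → $t7=4&6=4
sub $t0, $t0, 1 → $t0=4-1=3
cmp $t0, 0  (cmp 3,0)
bgt start: taken
and $t7, $t7, 6 → $t7=4&6=4
sub $t0, $t0, 1 → $t0=3-1=2
cmp $t0, 0  (cmp 2,0)
bgt start: taken
and $t7, $t7, 6 → $t7=4&6=4
sub $t0, $t0, 1 → $t0=2-1=1
cmp $t0, 0  (cmp 1,0)
bgt start: taken
and $t7, $t7, 6 → $t7=4&6=4
sub $t0, $t0, 1 → $t0=1-1=0
cmp $t0, 0  (cmp 0,0)
bgt start: not taken
halt.

4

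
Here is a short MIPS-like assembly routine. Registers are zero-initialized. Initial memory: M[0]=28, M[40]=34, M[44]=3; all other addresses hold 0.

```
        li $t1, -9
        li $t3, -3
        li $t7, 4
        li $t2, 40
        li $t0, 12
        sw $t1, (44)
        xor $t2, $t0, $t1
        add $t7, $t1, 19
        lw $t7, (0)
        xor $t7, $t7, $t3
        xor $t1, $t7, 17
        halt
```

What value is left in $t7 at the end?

li $t1, -9 → $t1=-9
li $t3, -3 → $t3=-3
li $t7, 4 → $t7=4
li $t2, 40 → $t2=40
li $t0, 12 → $t0=12
sw $t1, (44) → M[44]=-9
xor $t2, $t0, $t1 → $t2=12^(-9)=-5
add $t7, $t1, 19 → $t7=(-9)+19=10
lw $t7, (0) → $t7=M[0]=28
xor $t7, $t7, $t3 → $t7=28^(-3)=-31
xor $t1, $t7, 17 → $t1=(-31)^17=-16
halt.

-31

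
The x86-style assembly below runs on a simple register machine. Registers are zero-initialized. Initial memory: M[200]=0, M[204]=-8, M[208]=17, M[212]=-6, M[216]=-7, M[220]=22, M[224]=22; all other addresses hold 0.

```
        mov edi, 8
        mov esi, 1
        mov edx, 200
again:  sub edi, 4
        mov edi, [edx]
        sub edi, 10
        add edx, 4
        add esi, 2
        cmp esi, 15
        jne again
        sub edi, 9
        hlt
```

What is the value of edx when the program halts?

228

edi=8
esi=1
edx=200
edi=8-4=4
edi=M[200]=0
edi=0-10=-10
edx=200+4=204
esi=1+2=3
cmp esi, 15  (cmp 3,15)
jne again: taken
edi=(-10)-4=-14
edi=M[204]=-8
edi=(-8)-10=-18
edx=204+4=208
esi=3+2=5
cmp esi, 15  (cmp 5,15)
jne again: taken
edi=(-18)-4=-22
edi=M[208]=17
edi=17-10=7
edx=208+4=212
esi=5+2=7
cmp esi, 15  (cmp 7,15)
jne again: taken
edi=7-4=3
edi=M[212]=-6
edi=(-6)-10=-16
edx=212+4=216
esi=7+2=9
cmp esi, 15  (cmp 9,15)
jne again: taken
edi=(-16)-4=-20
edi=M[216]=-7
edi=(-7)-10=-17
edx=216+4=220
esi=9+2=11
cmp esi, 15  (cmp 11,15)
jne again: taken
edi=(-17)-4=-21
edi=M[220]=22
edi=22-10=12
edx=220+4=224
esi=11+2=13
cmp esi, 15  (cmp 13,15)
jne again: taken
edi=12-4=8
edi=M[224]=22
edi=22-10=12
edx=224+4=228
esi=13+2=15
cmp esi, 15  (cmp 15,15)
jne again: not taken
edi=12-9=3
halt.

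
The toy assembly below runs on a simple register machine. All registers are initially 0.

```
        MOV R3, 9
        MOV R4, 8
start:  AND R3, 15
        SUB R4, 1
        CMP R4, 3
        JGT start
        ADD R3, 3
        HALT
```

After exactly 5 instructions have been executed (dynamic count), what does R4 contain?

after MOV R3, 9: R3=9
after MOV R4, 8: R4=8
after AND R3, 15: R3=9&15=9
after SUB R4, 1: R4=8-1=7
CMP R4, 3  (cmp 7,3)
After step 5: R4 = 7.

7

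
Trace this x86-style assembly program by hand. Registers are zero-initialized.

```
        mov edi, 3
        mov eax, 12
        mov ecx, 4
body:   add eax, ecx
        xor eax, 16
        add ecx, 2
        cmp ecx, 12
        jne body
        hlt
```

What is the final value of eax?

8

edi=3
eax=12
ecx=4
eax=12+4=16
eax=16^16=0
ecx=4+2=6
cmp ecx, 12  (cmp 6,12)
jne body: taken
eax=0+6=6
eax=6^16=22
ecx=6+2=8
cmp ecx, 12  (cmp 8,12)
jne body: taken
eax=22+8=30
eax=30^16=14
ecx=8+2=10
cmp ecx, 12  (cmp 10,12)
jne body: taken
eax=14+10=24
eax=24^16=8
ecx=10+2=12
cmp ecx, 12  (cmp 12,12)
jne body: not taken
halt.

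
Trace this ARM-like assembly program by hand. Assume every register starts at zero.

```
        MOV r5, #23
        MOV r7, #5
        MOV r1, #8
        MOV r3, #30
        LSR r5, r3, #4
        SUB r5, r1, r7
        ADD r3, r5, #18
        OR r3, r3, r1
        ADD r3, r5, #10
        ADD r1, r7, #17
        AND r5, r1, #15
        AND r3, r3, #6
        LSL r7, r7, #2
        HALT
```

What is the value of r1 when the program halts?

after MOV r5, #23: r5=23
after MOV r7, #5: r7=5
after MOV r1, #8: r1=8
after MOV r3, #30: r3=30
after LSR r5, r3, #4: r5=30>>4=1
after SUB r5, r1, r7: r5=8-5=3
after ADD r3, r5, #18: r3=3+18=21
after OR r3, r3, r1: r3=21|8=29
after ADD r3, r5, #10: r3=3+10=13
after ADD r1, r7, #17: r1=5+17=22
after AND r5, r1, #15: r5=22&15=6
after AND r3, r3, #6: r3=13&6=4
after LSL r7, r7, #2: r7=5<<2=20
halt.

22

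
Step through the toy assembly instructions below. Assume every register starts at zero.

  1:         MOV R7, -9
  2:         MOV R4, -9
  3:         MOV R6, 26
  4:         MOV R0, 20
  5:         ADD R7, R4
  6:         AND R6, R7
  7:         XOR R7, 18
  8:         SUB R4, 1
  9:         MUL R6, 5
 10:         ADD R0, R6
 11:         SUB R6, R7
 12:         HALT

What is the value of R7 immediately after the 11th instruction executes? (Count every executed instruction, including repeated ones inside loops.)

-4

after MOV R7, -9: R7=-9
after MOV R4, -9: R4=-9
after MOV R6, 26: R6=26
after MOV R0, 20: R0=20
after ADD R7, R4: R7=(-9)+(-9)=-18
after AND R6, R7: R6=26&(-18)=10
after XOR R7, 18: R7=(-18)^18=-4
after SUB R4, 1: R4=(-9)-1=-10
after MUL R6, 5: R6=10*5=50
after ADD R0, R6: R0=20+50=70
after SUB R6, R7: R6=50-(-4)=54
After step 11: R7 = -4.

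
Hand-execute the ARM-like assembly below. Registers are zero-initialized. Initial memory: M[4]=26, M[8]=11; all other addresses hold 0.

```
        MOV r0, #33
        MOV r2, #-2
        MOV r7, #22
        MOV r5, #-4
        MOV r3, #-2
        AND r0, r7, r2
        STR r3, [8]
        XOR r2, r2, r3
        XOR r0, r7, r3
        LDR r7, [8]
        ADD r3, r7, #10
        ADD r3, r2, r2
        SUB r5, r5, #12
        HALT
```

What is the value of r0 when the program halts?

-24

MOV r0, #33 → r0=33
MOV r2, #-2 → r2=-2
MOV r7, #22 → r7=22
MOV r5, #-4 → r5=-4
MOV r3, #-2 → r3=-2
AND r0, r7, r2 → r0=22&(-2)=22
STR r3, [8] → M[8]=-2
XOR r2, r2, r3 → r2=(-2)^(-2)=0
XOR r0, r7, r3 → r0=22^(-2)=-24
LDR r7, [8] → r7=M[8]=-2
ADD r3, r7, #10 → r3=(-2)+10=8
ADD r3, r2, r2 → r3=0+0=0
SUB r5, r5, #12 → r5=(-4)-12=-16
halt.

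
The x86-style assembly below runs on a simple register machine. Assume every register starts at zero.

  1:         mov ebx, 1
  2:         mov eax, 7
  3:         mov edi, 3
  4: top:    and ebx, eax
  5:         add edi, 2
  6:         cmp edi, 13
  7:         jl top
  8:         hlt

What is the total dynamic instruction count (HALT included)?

24

ebx=1
eax=7
edi=3
ebx=1&7=1
edi=3+2=5
cmp edi, 13  (cmp 5,13)
jl top: taken
ebx=1&7=1
edi=5+2=7
cmp edi, 13  (cmp 7,13)
jl top: taken
ebx=1&7=1
edi=7+2=9
cmp edi, 13  (cmp 9,13)
jl top: taken
ebx=1&7=1
edi=9+2=11
cmp edi, 13  (cmp 11,13)
jl top: taken
ebx=1&7=1
edi=11+2=13
cmp edi, 13  (cmp 13,13)
jl top: not taken
halt.
Total executed instructions: 24.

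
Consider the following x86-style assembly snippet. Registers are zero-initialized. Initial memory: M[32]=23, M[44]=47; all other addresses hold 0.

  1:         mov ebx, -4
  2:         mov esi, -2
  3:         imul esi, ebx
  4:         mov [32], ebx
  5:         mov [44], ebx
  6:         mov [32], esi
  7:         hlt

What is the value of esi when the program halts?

8

mov ebx, -4 → ebx=-4
mov esi, -2 → esi=-2
imul esi, ebx → esi=(-2)*(-4)=8
mov [32], ebx → M[32]=-4
mov [44], ebx → M[44]=-4
mov [32], esi → M[32]=8
halt.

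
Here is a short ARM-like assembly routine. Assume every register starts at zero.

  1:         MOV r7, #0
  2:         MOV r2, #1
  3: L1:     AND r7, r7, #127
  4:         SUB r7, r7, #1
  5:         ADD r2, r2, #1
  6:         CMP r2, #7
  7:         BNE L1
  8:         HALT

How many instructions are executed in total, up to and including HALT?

MOV r7, #0 → r7=0
MOV r2, #1 → r2=1
AND r7, r7, #127 → r7=0&127=0
SUB r7, r7, #1 → r7=0-1=-1
ADD r2, r2, #1 → r2=1+1=2
CMP r2, #7  (cmp 2,7)
BNE L1: taken
AND r7, r7, #127 → r7=(-1)&127=127
SUB r7, r7, #1 → r7=127-1=126
ADD r2, r2, #1 → r2=2+1=3
CMP r2, #7  (cmp 3,7)
BNE L1: taken
AND r7, r7, #127 → r7=126&127=126
SUB r7, r7, #1 → r7=126-1=125
ADD r2, r2, #1 → r2=3+1=4
CMP r2, #7  (cmp 4,7)
BNE L1: taken
AND r7, r7, #127 → r7=125&127=125
SUB r7, r7, #1 → r7=125-1=124
ADD r2, r2, #1 → r2=4+1=5
CMP r2, #7  (cmp 5,7)
BNE L1: taken
AND r7, r7, #127 → r7=124&127=124
SUB r7, r7, #1 → r7=124-1=123
ADD r2, r2, #1 → r2=5+1=6
CMP r2, #7  (cmp 6,7)
BNE L1: taken
AND r7, r7, #127 → r7=123&127=123
SUB r7, r7, #1 → r7=123-1=122
ADD r2, r2, #1 → r2=6+1=7
CMP r2, #7  (cmp 7,7)
BNE L1: not taken
halt.
Total executed instructions: 33.

33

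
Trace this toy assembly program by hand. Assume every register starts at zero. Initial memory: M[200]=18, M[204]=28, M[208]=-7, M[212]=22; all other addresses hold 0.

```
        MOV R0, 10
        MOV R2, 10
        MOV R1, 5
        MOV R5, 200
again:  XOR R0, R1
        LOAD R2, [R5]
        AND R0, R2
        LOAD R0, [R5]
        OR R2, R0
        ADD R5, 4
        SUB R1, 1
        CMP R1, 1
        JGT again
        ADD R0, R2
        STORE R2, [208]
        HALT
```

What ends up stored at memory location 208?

22

MOV R0, 10 → R0=10
MOV R2, 10 → R2=10
MOV R1, 5 → R1=5
MOV R5, 200 → R5=200
XOR R0, R1 → R0=10^5=15
LOAD R2, [R5] → R2=M[200]=18
AND R0, R2 → R0=15&18=2
LOAD R0, [R5] → R0=M[200]=18
OR R2, R0 → R2=18|18=18
ADD R5, 4 → R5=200+4=204
SUB R1, 1 → R1=5-1=4
CMP R1, 1  (cmp 4,1)
JGT again: taken
XOR R0, R1 → R0=18^4=22
LOAD R2, [R5] → R2=M[204]=28
AND R0, R2 → R0=22&28=20
LOAD R0, [R5] → R0=M[204]=28
OR R2, R0 → R2=28|28=28
ADD R5, 4 → R5=204+4=208
SUB R1, 1 → R1=4-1=3
CMP R1, 1  (cmp 3,1)
JGT again: taken
XOR R0, R1 → R0=28^3=31
LOAD R2, [R5] → R2=M[208]=-7
AND R0, R2 → R0=31&(-7)=25
LOAD R0, [R5] → R0=M[208]=-7
OR R2, R0 → R2=(-7)|(-7)=-7
ADD R5, 4 → R5=208+4=212
SUB R1, 1 → R1=3-1=2
CMP R1, 1  (cmp 2,1)
JGT again: taken
XOR R0, R1 → R0=(-7)^2=-5
LOAD R2, [R5] → R2=M[212]=22
AND R0, R2 → R0=(-5)&22=18
LOAD R0, [R5] → R0=M[212]=22
OR R2, R0 → R2=22|22=22
ADD R5, 4 → R5=212+4=216
SUB R1, 1 → R1=2-1=1
CMP R1, 1  (cmp 1,1)
JGT again: not taken
ADD R0, R2 → R0=22+22=44
STORE R2, [208] → M[208]=22
halt.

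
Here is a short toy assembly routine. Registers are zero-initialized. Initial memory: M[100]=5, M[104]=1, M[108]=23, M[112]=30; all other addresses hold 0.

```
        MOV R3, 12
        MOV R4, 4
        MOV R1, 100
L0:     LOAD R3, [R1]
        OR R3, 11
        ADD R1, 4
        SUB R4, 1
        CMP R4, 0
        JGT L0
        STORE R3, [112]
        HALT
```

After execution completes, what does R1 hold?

after MOV R3, 12: R3=12
after MOV R4, 4: R4=4
after MOV R1, 100: R1=100
after LOAD R3, [R1]: R3=M[100]=5
after OR R3, 11: R3=5|11=15
after ADD R1, 4: R1=100+4=104
after SUB R4, 1: R4=4-1=3
CMP R4, 0  (cmp 3,0)
JGT L0: taken
after LOAD R3, [R1]: R3=M[104]=1
after OR R3, 11: R3=1|11=11
after ADD R1, 4: R1=104+4=108
after SUB R4, 1: R4=3-1=2
CMP R4, 0  (cmp 2,0)
JGT L0: taken
after LOAD R3, [R1]: R3=M[108]=23
after OR R3, 11: R3=23|11=31
after ADD R1, 4: R1=108+4=112
after SUB R4, 1: R4=2-1=1
CMP R4, 0  (cmp 1,0)
JGT L0: taken
after LOAD R3, [R1]: R3=M[112]=30
after OR R3, 11: R3=30|11=31
after ADD R1, 4: R1=112+4=116
after SUB R4, 1: R4=1-1=0
CMP R4, 0  (cmp 0,0)
JGT L0: not taken
STORE R3, [112] → M[112]=31
halt.

116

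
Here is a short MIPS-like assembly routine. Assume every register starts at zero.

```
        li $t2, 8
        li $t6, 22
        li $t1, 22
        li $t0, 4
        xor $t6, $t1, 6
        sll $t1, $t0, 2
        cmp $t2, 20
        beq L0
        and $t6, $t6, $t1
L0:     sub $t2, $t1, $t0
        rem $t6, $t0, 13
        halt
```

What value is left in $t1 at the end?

after li $t2, 8: $t2=8
after li $t6, 22: $t6=22
after li $t1, 22: $t1=22
after li $t0, 4: $t0=4
after xor $t6, $t1, 6: $t6=22^6=16
after sll $t1, $t0, 2: $t1=4<<2=16
cmp $t2, 20  (cmp 8,20)
beq L0: not taken
after and $t6, $t6, $t1: $t6=16&16=16
after sub $t2, $t1, $t0: $t2=16-4=12
after rem $t6, $t0, 13: $t6=4%13=4
halt.

16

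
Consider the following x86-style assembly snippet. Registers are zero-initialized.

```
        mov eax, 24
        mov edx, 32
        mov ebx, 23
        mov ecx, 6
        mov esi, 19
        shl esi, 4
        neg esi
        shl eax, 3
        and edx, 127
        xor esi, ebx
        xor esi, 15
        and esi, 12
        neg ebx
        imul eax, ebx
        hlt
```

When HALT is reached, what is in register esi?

8

after mov eax, 24: eax=24
after mov edx, 32: edx=32
after mov ebx, 23: ebx=23
after mov ecx, 6: ecx=6
after mov esi, 19: esi=19
after shl esi, 4: esi=19<<4=304
after neg esi: esi=-(304)=-304
after shl eax, 3: eax=24<<3=192
after and edx, 127: edx=32&127=32
after xor esi, ebx: esi=(-304)^23=-313
after xor esi, 15: esi=(-313)^15=-312
after and esi, 12: esi=(-312)&12=8
after neg ebx: ebx=-(23)=-23
after imul eax, ebx: eax=192*(-23)=-4416
halt.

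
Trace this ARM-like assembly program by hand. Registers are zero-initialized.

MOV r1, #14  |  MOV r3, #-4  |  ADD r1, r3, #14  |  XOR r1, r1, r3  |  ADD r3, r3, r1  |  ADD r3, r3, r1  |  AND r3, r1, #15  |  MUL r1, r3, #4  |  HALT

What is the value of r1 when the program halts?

MOV r1, #14 → r1=14
MOV r3, #-4 → r3=-4
ADD r1, r3, #14 → r1=(-4)+14=10
XOR r1, r1, r3 → r1=10^(-4)=-10
ADD r3, r3, r1 → r3=(-4)+(-10)=-14
ADD r3, r3, r1 → r3=(-14)+(-10)=-24
AND r3, r1, #15 → r3=(-10)&15=6
MUL r1, r3, #4 → r1=6*4=24
halt.

24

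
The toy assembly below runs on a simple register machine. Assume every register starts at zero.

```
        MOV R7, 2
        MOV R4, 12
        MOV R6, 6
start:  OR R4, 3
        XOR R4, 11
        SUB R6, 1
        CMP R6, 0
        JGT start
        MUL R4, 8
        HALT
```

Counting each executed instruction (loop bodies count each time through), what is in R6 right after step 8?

5

after MOV R7, 2: R7=2
after MOV R4, 12: R4=12
after MOV R6, 6: R6=6
after OR R4, 3: R4=12|3=15
after XOR R4, 11: R4=15^11=4
after SUB R6, 1: R6=6-1=5
CMP R6, 0  (cmp 5,0)
JGT start: taken
After step 8: R6 = 5.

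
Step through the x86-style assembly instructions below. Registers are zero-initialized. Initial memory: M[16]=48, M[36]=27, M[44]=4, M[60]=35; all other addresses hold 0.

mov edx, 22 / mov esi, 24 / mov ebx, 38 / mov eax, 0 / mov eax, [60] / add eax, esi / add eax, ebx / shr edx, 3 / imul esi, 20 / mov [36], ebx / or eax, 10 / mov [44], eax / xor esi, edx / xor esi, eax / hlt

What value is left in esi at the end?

after mov edx, 22: edx=22
after mov esi, 24: esi=24
after mov ebx, 38: ebx=38
after mov eax, 0: eax=0
after mov eax, [60]: eax=M[60]=35
after add eax, esi: eax=35+24=59
after add eax, ebx: eax=59+38=97
after shr edx, 3: edx=22>>3=2
after imul esi, 20: esi=24*20=480
mov [36], ebx → M[36]=38
after or eax, 10: eax=97|10=107
mov [44], eax → M[44]=107
after xor esi, edx: esi=480^2=482
after xor esi, eax: esi=482^107=393
halt.

393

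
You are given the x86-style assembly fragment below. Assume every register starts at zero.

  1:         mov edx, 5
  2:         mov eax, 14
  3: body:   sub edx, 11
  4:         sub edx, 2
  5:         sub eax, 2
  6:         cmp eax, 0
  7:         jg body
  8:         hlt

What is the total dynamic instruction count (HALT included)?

edx=5
eax=14
edx=5-11=-6
edx=(-6)-2=-8
eax=14-2=12
cmp eax, 0  (cmp 12,0)
jg body: taken
edx=(-8)-11=-19
edx=(-19)-2=-21
eax=12-2=10
cmp eax, 0  (cmp 10,0)
jg body: taken
edx=(-21)-11=-32
edx=(-32)-2=-34
eax=10-2=8
cmp eax, 0  (cmp 8,0)
jg body: taken
edx=(-34)-11=-45
edx=(-45)-2=-47
eax=8-2=6
cmp eax, 0  (cmp 6,0)
jg body: taken
edx=(-47)-11=-58
edx=(-58)-2=-60
eax=6-2=4
cmp eax, 0  (cmp 4,0)
jg body: taken
edx=(-60)-11=-71
edx=(-71)-2=-73
eax=4-2=2
cmp eax, 0  (cmp 2,0)
jg body: taken
edx=(-73)-11=-84
edx=(-84)-2=-86
eax=2-2=0
cmp eax, 0  (cmp 0,0)
jg body: not taken
halt.
Total executed instructions: 38.

38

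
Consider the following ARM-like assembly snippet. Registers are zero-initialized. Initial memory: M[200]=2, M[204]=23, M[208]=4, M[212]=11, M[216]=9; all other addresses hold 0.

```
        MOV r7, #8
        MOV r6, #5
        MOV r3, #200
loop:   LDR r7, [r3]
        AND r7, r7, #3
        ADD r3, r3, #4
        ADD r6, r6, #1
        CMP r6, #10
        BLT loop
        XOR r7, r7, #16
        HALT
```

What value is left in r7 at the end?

MOV r7, #8 → r7=8
MOV r6, #5 → r6=5
MOV r3, #200 → r3=200
LDR r7, [r3] → r7=M[200]=2
AND r7, r7, #3 → r7=2&3=2
ADD r3, r3, #4 → r3=200+4=204
ADD r6, r6, #1 → r6=5+1=6
CMP r6, #10  (cmp 6,10)
BLT loop: taken
LDR r7, [r3] → r7=M[204]=23
AND r7, r7, #3 → r7=23&3=3
ADD r3, r3, #4 → r3=204+4=208
ADD r6, r6, #1 → r6=6+1=7
CMP r6, #10  (cmp 7,10)
BLT loop: taken
LDR r7, [r3] → r7=M[208]=4
AND r7, r7, #3 → r7=4&3=0
ADD r3, r3, #4 → r3=208+4=212
ADD r6, r6, #1 → r6=7+1=8
CMP r6, #10  (cmp 8,10)
BLT loop: taken
LDR r7, [r3] → r7=M[212]=11
AND r7, r7, #3 → r7=11&3=3
ADD r3, r3, #4 → r3=212+4=216
ADD r6, r6, #1 → r6=8+1=9
CMP r6, #10  (cmp 9,10)
BLT loop: taken
LDR r7, [r3] → r7=M[216]=9
AND r7, r7, #3 → r7=9&3=1
ADD r3, r3, #4 → r3=216+4=220
ADD r6, r6, #1 → r6=9+1=10
CMP r6, #10  (cmp 10,10)
BLT loop: not taken
XOR r7, r7, #16 → r7=1^16=17
halt.

17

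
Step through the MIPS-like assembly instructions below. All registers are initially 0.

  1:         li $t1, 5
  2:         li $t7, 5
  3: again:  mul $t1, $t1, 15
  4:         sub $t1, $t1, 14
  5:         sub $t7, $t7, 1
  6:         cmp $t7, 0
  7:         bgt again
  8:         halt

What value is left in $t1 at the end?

3037501

after li $t1, 5: $t1=5
after li $t7, 5: $t7=5
after mul $t1, $t1, 15: $t1=5*15=75
after sub $t1, $t1, 14: $t1=75-14=61
after sub $t7, $t7, 1: $t7=5-1=4
cmp $t7, 0  (cmp 4,0)
bgt again: taken
after mul $t1, $t1, 15: $t1=61*15=915
after sub $t1, $t1, 14: $t1=915-14=901
after sub $t7, $t7, 1: $t7=4-1=3
cmp $t7, 0  (cmp 3,0)
bgt again: taken
after mul $t1, $t1, 15: $t1=901*15=13515
after sub $t1, $t1, 14: $t1=13515-14=13501
after sub $t7, $t7, 1: $t7=3-1=2
cmp $t7, 0  (cmp 2,0)
bgt again: taken
after mul $t1, $t1, 15: $t1=13501*15=202515
after sub $t1, $t1, 14: $t1=202515-14=202501
after sub $t7, $t7, 1: $t7=2-1=1
cmp $t7, 0  (cmp 1,0)
bgt again: taken
after mul $t1, $t1, 15: $t1=202501*15=3037515
after sub $t1, $t1, 14: $t1=3037515-14=3037501
after sub $t7, $t7, 1: $t7=1-1=0
cmp $t7, 0  (cmp 0,0)
bgt again: not taken
halt.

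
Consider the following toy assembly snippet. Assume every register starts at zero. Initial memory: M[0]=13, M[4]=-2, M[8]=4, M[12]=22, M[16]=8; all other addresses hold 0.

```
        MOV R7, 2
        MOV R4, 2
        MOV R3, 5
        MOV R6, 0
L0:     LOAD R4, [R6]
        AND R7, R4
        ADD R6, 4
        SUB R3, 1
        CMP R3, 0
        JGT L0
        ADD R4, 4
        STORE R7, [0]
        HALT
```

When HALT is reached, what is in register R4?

MOV R7, 2 → R7=2
MOV R4, 2 → R4=2
MOV R3, 5 → R3=5
MOV R6, 0 → R6=0
LOAD R4, [R6] → R4=M[0]=13
AND R7, R4 → R7=2&13=0
ADD R6, 4 → R6=0+4=4
SUB R3, 1 → R3=5-1=4
CMP R3, 0  (cmp 4,0)
JGT L0: taken
LOAD R4, [R6] → R4=M[4]=-2
AND R7, R4 → R7=0&(-2)=0
ADD R6, 4 → R6=4+4=8
SUB R3, 1 → R3=4-1=3
CMP R3, 0  (cmp 3,0)
JGT L0: taken
LOAD R4, [R6] → R4=M[8]=4
AND R7, R4 → R7=0&4=0
ADD R6, 4 → R6=8+4=12
SUB R3, 1 → R3=3-1=2
CMP R3, 0  (cmp 2,0)
JGT L0: taken
LOAD R4, [R6] → R4=M[12]=22
AND R7, R4 → R7=0&22=0
ADD R6, 4 → R6=12+4=16
SUB R3, 1 → R3=2-1=1
CMP R3, 0  (cmp 1,0)
JGT L0: taken
LOAD R4, [R6] → R4=M[16]=8
AND R7, R4 → R7=0&8=0
ADD R6, 4 → R6=16+4=20
SUB R3, 1 → R3=1-1=0
CMP R3, 0  (cmp 0,0)
JGT L0: not taken
ADD R4, 4 → R4=8+4=12
STORE R7, [0] → M[0]=0
halt.

12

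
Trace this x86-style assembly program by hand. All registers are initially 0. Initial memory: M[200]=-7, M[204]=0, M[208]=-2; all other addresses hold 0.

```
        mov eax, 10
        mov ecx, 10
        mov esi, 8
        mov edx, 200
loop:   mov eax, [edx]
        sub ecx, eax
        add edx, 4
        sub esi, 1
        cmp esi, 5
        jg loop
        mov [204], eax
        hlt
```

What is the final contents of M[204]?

eax=10
ecx=10
esi=8
edx=200
eax=M[200]=-7
ecx=10-(-7)=17
edx=200+4=204
esi=8-1=7
cmp esi, 5  (cmp 7,5)
jg loop: taken
eax=M[204]=0
ecx=17-0=17
edx=204+4=208
esi=7-1=6
cmp esi, 5  (cmp 6,5)
jg loop: taken
eax=M[208]=-2
ecx=17-(-2)=19
edx=208+4=212
esi=6-1=5
cmp esi, 5  (cmp 5,5)
jg loop: not taken
mov [204], eax → M[204]=-2
halt.

-2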